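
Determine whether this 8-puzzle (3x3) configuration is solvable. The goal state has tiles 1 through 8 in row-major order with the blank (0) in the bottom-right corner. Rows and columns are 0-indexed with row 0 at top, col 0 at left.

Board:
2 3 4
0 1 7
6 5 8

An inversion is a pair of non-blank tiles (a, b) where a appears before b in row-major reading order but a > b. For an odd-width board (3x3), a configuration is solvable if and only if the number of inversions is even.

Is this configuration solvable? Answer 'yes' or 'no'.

Answer: yes

Derivation:
Inversions (pairs i<j in row-major order where tile[i] > tile[j] > 0): 6
6 is even, so the puzzle is solvable.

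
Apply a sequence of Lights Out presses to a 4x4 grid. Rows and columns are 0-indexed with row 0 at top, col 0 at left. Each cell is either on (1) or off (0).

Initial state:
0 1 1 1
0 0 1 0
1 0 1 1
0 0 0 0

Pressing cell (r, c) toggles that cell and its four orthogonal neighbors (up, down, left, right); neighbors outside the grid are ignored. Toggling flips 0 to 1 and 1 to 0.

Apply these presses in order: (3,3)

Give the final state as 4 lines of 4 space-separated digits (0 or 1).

After press 1 at (3,3):
0 1 1 1
0 0 1 0
1 0 1 0
0 0 1 1

Answer: 0 1 1 1
0 0 1 0
1 0 1 0
0 0 1 1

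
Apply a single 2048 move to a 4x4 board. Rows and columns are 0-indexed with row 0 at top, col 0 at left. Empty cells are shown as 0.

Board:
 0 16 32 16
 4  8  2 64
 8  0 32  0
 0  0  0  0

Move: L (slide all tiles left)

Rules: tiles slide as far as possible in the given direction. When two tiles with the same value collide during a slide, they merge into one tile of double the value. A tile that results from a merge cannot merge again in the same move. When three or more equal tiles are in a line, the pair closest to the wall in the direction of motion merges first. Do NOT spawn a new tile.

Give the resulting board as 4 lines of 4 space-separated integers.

Slide left:
row 0: [0, 16, 32, 16] -> [16, 32, 16, 0]
row 1: [4, 8, 2, 64] -> [4, 8, 2, 64]
row 2: [8, 0, 32, 0] -> [8, 32, 0, 0]
row 3: [0, 0, 0, 0] -> [0, 0, 0, 0]

Answer: 16 32 16  0
 4  8  2 64
 8 32  0  0
 0  0  0  0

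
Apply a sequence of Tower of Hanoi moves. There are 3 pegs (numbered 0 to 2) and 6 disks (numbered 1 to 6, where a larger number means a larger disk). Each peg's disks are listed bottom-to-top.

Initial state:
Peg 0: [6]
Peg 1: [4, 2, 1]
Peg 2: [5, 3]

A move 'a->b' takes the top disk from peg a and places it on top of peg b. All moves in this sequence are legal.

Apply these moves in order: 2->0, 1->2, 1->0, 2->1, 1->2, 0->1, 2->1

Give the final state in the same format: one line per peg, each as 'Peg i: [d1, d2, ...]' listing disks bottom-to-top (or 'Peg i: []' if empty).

Answer: Peg 0: [6, 3]
Peg 1: [4, 2, 1]
Peg 2: [5]

Derivation:
After move 1 (2->0):
Peg 0: [6, 3]
Peg 1: [4, 2, 1]
Peg 2: [5]

After move 2 (1->2):
Peg 0: [6, 3]
Peg 1: [4, 2]
Peg 2: [5, 1]

After move 3 (1->0):
Peg 0: [6, 3, 2]
Peg 1: [4]
Peg 2: [5, 1]

After move 4 (2->1):
Peg 0: [6, 3, 2]
Peg 1: [4, 1]
Peg 2: [5]

After move 5 (1->2):
Peg 0: [6, 3, 2]
Peg 1: [4]
Peg 2: [5, 1]

After move 6 (0->1):
Peg 0: [6, 3]
Peg 1: [4, 2]
Peg 2: [5, 1]

After move 7 (2->1):
Peg 0: [6, 3]
Peg 1: [4, 2, 1]
Peg 2: [5]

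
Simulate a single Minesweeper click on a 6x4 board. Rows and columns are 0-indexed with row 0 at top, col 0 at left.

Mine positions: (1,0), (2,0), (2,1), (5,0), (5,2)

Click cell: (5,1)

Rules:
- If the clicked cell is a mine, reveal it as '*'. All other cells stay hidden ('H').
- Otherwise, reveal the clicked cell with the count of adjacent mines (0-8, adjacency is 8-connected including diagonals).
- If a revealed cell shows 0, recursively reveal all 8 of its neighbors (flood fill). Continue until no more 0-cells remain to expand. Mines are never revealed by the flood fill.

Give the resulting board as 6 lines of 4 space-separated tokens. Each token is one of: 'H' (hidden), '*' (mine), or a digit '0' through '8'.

H H H H
H H H H
H H H H
H H H H
H H H H
H 2 H H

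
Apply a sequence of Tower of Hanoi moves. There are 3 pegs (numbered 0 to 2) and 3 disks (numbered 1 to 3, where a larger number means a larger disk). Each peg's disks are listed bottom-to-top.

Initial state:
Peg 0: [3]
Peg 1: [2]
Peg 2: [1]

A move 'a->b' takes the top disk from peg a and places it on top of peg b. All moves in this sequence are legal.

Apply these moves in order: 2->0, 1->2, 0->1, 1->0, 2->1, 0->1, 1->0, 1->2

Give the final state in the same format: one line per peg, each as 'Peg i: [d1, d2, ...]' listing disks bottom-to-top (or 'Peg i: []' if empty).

After move 1 (2->0):
Peg 0: [3, 1]
Peg 1: [2]
Peg 2: []

After move 2 (1->2):
Peg 0: [3, 1]
Peg 1: []
Peg 2: [2]

After move 3 (0->1):
Peg 0: [3]
Peg 1: [1]
Peg 2: [2]

After move 4 (1->0):
Peg 0: [3, 1]
Peg 1: []
Peg 2: [2]

After move 5 (2->1):
Peg 0: [3, 1]
Peg 1: [2]
Peg 2: []

After move 6 (0->1):
Peg 0: [3]
Peg 1: [2, 1]
Peg 2: []

After move 7 (1->0):
Peg 0: [3, 1]
Peg 1: [2]
Peg 2: []

After move 8 (1->2):
Peg 0: [3, 1]
Peg 1: []
Peg 2: [2]

Answer: Peg 0: [3, 1]
Peg 1: []
Peg 2: [2]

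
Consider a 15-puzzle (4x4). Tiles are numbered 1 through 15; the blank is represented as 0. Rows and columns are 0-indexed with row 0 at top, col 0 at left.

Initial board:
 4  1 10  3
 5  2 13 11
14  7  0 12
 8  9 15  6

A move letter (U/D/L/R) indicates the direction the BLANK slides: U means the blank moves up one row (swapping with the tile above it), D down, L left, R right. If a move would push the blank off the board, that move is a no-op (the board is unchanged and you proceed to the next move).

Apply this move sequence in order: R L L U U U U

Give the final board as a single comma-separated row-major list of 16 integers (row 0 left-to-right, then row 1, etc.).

After move 1 (R):
 4  1 10  3
 5  2 13 11
14  7 12  0
 8  9 15  6

After move 2 (L):
 4  1 10  3
 5  2 13 11
14  7  0 12
 8  9 15  6

After move 3 (L):
 4  1 10  3
 5  2 13 11
14  0  7 12
 8  9 15  6

After move 4 (U):
 4  1 10  3
 5  0 13 11
14  2  7 12
 8  9 15  6

After move 5 (U):
 4  0 10  3
 5  1 13 11
14  2  7 12
 8  9 15  6

After move 6 (U):
 4  0 10  3
 5  1 13 11
14  2  7 12
 8  9 15  6

After move 7 (U):
 4  0 10  3
 5  1 13 11
14  2  7 12
 8  9 15  6

Answer: 4, 0, 10, 3, 5, 1, 13, 11, 14, 2, 7, 12, 8, 9, 15, 6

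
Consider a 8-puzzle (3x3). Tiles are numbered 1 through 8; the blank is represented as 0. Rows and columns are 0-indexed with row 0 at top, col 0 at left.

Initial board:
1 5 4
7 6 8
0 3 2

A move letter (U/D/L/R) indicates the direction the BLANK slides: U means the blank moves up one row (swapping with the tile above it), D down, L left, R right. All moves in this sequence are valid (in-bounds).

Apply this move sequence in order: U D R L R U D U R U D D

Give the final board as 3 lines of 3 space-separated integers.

After move 1 (U):
1 5 4
0 6 8
7 3 2

After move 2 (D):
1 5 4
7 6 8
0 3 2

After move 3 (R):
1 5 4
7 6 8
3 0 2

After move 4 (L):
1 5 4
7 6 8
0 3 2

After move 5 (R):
1 5 4
7 6 8
3 0 2

After move 6 (U):
1 5 4
7 0 8
3 6 2

After move 7 (D):
1 5 4
7 6 8
3 0 2

After move 8 (U):
1 5 4
7 0 8
3 6 2

After move 9 (R):
1 5 4
7 8 0
3 6 2

After move 10 (U):
1 5 0
7 8 4
3 6 2

After move 11 (D):
1 5 4
7 8 0
3 6 2

After move 12 (D):
1 5 4
7 8 2
3 6 0

Answer: 1 5 4
7 8 2
3 6 0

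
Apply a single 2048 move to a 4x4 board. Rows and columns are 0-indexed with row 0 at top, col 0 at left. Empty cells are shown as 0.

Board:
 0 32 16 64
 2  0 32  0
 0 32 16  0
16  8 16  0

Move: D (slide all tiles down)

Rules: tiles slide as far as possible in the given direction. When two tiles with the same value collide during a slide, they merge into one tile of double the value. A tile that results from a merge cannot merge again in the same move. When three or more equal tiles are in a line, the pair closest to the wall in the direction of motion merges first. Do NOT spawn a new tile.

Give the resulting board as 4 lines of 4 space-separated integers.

Answer:  0  0  0  0
 0  0 16  0
 2 64 32  0
16  8 32 64

Derivation:
Slide down:
col 0: [0, 2, 0, 16] -> [0, 0, 2, 16]
col 1: [32, 0, 32, 8] -> [0, 0, 64, 8]
col 2: [16, 32, 16, 16] -> [0, 16, 32, 32]
col 3: [64, 0, 0, 0] -> [0, 0, 0, 64]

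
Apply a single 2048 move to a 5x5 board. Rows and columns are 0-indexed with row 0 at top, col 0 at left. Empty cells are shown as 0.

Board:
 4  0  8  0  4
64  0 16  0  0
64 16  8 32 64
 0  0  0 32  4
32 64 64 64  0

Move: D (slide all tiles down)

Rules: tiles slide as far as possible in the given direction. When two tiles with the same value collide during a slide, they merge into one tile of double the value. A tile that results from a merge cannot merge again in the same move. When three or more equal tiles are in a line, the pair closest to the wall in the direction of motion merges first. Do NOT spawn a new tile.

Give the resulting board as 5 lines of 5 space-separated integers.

Slide down:
col 0: [4, 64, 64, 0, 32] -> [0, 0, 4, 128, 32]
col 1: [0, 0, 16, 0, 64] -> [0, 0, 0, 16, 64]
col 2: [8, 16, 8, 0, 64] -> [0, 8, 16, 8, 64]
col 3: [0, 0, 32, 32, 64] -> [0, 0, 0, 64, 64]
col 4: [4, 0, 64, 4, 0] -> [0, 0, 4, 64, 4]

Answer:   0   0   0   0   0
  0   0   8   0   0
  4   0  16   0   4
128  16   8  64  64
 32  64  64  64   4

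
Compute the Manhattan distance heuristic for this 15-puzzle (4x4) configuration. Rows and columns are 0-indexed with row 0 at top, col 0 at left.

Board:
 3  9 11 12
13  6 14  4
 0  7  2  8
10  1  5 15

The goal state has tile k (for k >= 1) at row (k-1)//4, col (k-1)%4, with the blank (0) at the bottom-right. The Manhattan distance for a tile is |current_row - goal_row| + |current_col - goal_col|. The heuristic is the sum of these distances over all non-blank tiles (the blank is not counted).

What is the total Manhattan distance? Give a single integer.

Tile 3: (0,0)->(0,2) = 2
Tile 9: (0,1)->(2,0) = 3
Tile 11: (0,2)->(2,2) = 2
Tile 12: (0,3)->(2,3) = 2
Tile 13: (1,0)->(3,0) = 2
Tile 6: (1,1)->(1,1) = 0
Tile 14: (1,2)->(3,1) = 3
Tile 4: (1,3)->(0,3) = 1
Tile 7: (2,1)->(1,2) = 2
Tile 2: (2,2)->(0,1) = 3
Tile 8: (2,3)->(1,3) = 1
Tile 10: (3,0)->(2,1) = 2
Tile 1: (3,1)->(0,0) = 4
Tile 5: (3,2)->(1,0) = 4
Tile 15: (3,3)->(3,2) = 1
Sum: 2 + 3 + 2 + 2 + 2 + 0 + 3 + 1 + 2 + 3 + 1 + 2 + 4 + 4 + 1 = 32

Answer: 32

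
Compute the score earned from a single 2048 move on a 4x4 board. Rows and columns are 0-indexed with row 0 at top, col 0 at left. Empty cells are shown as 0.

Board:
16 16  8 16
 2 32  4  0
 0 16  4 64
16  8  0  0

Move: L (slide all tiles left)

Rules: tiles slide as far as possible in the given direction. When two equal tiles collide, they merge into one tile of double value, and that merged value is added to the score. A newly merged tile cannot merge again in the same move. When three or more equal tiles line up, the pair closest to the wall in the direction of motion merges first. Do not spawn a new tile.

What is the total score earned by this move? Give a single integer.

Slide left:
row 0: [16, 16, 8, 16] -> [32, 8, 16, 0]  score +32 (running 32)
row 1: [2, 32, 4, 0] -> [2, 32, 4, 0]  score +0 (running 32)
row 2: [0, 16, 4, 64] -> [16, 4, 64, 0]  score +0 (running 32)
row 3: [16, 8, 0, 0] -> [16, 8, 0, 0]  score +0 (running 32)
Board after move:
32  8 16  0
 2 32  4  0
16  4 64  0
16  8  0  0

Answer: 32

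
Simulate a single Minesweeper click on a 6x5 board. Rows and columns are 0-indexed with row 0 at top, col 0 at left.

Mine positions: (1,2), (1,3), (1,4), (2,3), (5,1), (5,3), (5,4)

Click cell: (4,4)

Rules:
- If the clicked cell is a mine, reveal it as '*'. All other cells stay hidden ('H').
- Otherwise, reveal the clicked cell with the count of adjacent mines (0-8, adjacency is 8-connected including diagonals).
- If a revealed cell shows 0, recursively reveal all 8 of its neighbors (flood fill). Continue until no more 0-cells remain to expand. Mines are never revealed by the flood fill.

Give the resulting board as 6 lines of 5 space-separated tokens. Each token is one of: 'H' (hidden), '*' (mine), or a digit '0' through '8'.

H H H H H
H H H H H
H H H H H
H H H H H
H H H H 2
H H H H H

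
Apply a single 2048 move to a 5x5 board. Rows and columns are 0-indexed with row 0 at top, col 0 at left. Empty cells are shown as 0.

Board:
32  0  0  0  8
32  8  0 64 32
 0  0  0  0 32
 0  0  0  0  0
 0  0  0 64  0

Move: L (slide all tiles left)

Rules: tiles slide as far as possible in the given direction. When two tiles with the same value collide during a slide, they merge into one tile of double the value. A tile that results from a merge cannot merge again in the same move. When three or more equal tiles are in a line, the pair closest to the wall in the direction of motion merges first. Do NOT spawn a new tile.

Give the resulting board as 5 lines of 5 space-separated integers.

Slide left:
row 0: [32, 0, 0, 0, 8] -> [32, 8, 0, 0, 0]
row 1: [32, 8, 0, 64, 32] -> [32, 8, 64, 32, 0]
row 2: [0, 0, 0, 0, 32] -> [32, 0, 0, 0, 0]
row 3: [0, 0, 0, 0, 0] -> [0, 0, 0, 0, 0]
row 4: [0, 0, 0, 64, 0] -> [64, 0, 0, 0, 0]

Answer: 32  8  0  0  0
32  8 64 32  0
32  0  0  0  0
 0  0  0  0  0
64  0  0  0  0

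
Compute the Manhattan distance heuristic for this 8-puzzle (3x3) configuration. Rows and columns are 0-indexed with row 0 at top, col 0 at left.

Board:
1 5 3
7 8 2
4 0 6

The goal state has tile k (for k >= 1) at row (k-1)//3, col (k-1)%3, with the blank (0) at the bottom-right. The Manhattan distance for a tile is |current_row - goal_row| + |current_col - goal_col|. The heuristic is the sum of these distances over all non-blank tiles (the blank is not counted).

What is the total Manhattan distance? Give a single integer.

Tile 1: at (0,0), goal (0,0), distance |0-0|+|0-0| = 0
Tile 5: at (0,1), goal (1,1), distance |0-1|+|1-1| = 1
Tile 3: at (0,2), goal (0,2), distance |0-0|+|2-2| = 0
Tile 7: at (1,0), goal (2,0), distance |1-2|+|0-0| = 1
Tile 8: at (1,1), goal (2,1), distance |1-2|+|1-1| = 1
Tile 2: at (1,2), goal (0,1), distance |1-0|+|2-1| = 2
Tile 4: at (2,0), goal (1,0), distance |2-1|+|0-0| = 1
Tile 6: at (2,2), goal (1,2), distance |2-1|+|2-2| = 1
Sum: 0 + 1 + 0 + 1 + 1 + 2 + 1 + 1 = 7

Answer: 7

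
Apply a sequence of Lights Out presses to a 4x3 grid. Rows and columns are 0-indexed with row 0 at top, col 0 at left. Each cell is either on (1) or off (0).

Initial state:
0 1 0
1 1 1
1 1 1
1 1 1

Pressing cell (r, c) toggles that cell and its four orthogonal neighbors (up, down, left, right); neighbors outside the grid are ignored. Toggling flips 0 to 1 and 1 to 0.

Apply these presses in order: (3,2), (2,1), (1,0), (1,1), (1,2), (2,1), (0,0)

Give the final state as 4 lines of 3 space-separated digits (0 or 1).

Answer: 0 1 1
0 0 1
0 0 1
1 0 0

Derivation:
After press 1 at (3,2):
0 1 0
1 1 1
1 1 0
1 0 0

After press 2 at (2,1):
0 1 0
1 0 1
0 0 1
1 1 0

After press 3 at (1,0):
1 1 0
0 1 1
1 0 1
1 1 0

After press 4 at (1,1):
1 0 0
1 0 0
1 1 1
1 1 0

After press 5 at (1,2):
1 0 1
1 1 1
1 1 0
1 1 0

After press 6 at (2,1):
1 0 1
1 0 1
0 0 1
1 0 0

After press 7 at (0,0):
0 1 1
0 0 1
0 0 1
1 0 0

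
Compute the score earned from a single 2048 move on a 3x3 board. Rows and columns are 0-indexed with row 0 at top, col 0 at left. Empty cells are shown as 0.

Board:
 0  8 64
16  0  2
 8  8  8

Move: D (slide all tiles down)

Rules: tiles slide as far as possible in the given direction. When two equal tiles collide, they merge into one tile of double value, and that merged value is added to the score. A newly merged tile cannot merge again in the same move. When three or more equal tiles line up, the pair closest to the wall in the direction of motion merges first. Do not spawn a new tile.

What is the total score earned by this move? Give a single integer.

Answer: 16

Derivation:
Slide down:
col 0: [0, 16, 8] -> [0, 16, 8]  score +0 (running 0)
col 1: [8, 0, 8] -> [0, 0, 16]  score +16 (running 16)
col 2: [64, 2, 8] -> [64, 2, 8]  score +0 (running 16)
Board after move:
 0  0 64
16  0  2
 8 16  8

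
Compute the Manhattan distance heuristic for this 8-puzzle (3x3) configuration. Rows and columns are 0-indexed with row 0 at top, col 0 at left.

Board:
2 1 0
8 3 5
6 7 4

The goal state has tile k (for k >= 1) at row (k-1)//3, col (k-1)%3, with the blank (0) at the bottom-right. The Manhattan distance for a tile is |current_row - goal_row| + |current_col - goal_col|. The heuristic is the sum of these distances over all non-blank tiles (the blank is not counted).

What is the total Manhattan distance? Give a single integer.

Tile 2: at (0,0), goal (0,1), distance |0-0|+|0-1| = 1
Tile 1: at (0,1), goal (0,0), distance |0-0|+|1-0| = 1
Tile 8: at (1,0), goal (2,1), distance |1-2|+|0-1| = 2
Tile 3: at (1,1), goal (0,2), distance |1-0|+|1-2| = 2
Tile 5: at (1,2), goal (1,1), distance |1-1|+|2-1| = 1
Tile 6: at (2,0), goal (1,2), distance |2-1|+|0-2| = 3
Tile 7: at (2,1), goal (2,0), distance |2-2|+|1-0| = 1
Tile 4: at (2,2), goal (1,0), distance |2-1|+|2-0| = 3
Sum: 1 + 1 + 2 + 2 + 1 + 3 + 1 + 3 = 14

Answer: 14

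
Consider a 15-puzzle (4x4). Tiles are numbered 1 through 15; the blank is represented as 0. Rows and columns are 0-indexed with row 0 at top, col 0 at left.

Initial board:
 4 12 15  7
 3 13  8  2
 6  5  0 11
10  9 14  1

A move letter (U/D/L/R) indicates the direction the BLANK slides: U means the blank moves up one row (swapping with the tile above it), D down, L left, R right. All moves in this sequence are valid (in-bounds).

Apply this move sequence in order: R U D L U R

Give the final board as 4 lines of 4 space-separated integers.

Answer:  4 12 15  7
 3 13  2  0
 6  5  8 11
10  9 14  1

Derivation:
After move 1 (R):
 4 12 15  7
 3 13  8  2
 6  5 11  0
10  9 14  1

After move 2 (U):
 4 12 15  7
 3 13  8  0
 6  5 11  2
10  9 14  1

After move 3 (D):
 4 12 15  7
 3 13  8  2
 6  5 11  0
10  9 14  1

After move 4 (L):
 4 12 15  7
 3 13  8  2
 6  5  0 11
10  9 14  1

After move 5 (U):
 4 12 15  7
 3 13  0  2
 6  5  8 11
10  9 14  1

After move 6 (R):
 4 12 15  7
 3 13  2  0
 6  5  8 11
10  9 14  1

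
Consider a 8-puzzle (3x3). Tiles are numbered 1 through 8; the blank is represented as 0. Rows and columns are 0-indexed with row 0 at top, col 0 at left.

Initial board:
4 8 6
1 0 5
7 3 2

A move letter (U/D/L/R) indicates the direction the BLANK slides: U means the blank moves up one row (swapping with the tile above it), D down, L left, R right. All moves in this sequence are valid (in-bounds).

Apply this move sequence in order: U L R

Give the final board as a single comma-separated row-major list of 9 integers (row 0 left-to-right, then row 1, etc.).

Answer: 4, 0, 6, 1, 8, 5, 7, 3, 2

Derivation:
After move 1 (U):
4 0 6
1 8 5
7 3 2

After move 2 (L):
0 4 6
1 8 5
7 3 2

After move 3 (R):
4 0 6
1 8 5
7 3 2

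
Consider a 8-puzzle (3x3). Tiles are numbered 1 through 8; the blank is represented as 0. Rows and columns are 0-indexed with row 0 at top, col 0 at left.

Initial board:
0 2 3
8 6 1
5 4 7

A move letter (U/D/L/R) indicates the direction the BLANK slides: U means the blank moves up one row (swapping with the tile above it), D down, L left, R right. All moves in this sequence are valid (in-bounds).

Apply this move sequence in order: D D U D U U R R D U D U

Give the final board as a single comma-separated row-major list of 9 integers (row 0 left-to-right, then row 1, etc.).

After move 1 (D):
8 2 3
0 6 1
5 4 7

After move 2 (D):
8 2 3
5 6 1
0 4 7

After move 3 (U):
8 2 3
0 6 1
5 4 7

After move 4 (D):
8 2 3
5 6 1
0 4 7

After move 5 (U):
8 2 3
0 6 1
5 4 7

After move 6 (U):
0 2 3
8 6 1
5 4 7

After move 7 (R):
2 0 3
8 6 1
5 4 7

After move 8 (R):
2 3 0
8 6 1
5 4 7

After move 9 (D):
2 3 1
8 6 0
5 4 7

After move 10 (U):
2 3 0
8 6 1
5 4 7

After move 11 (D):
2 3 1
8 6 0
5 4 7

After move 12 (U):
2 3 0
8 6 1
5 4 7

Answer: 2, 3, 0, 8, 6, 1, 5, 4, 7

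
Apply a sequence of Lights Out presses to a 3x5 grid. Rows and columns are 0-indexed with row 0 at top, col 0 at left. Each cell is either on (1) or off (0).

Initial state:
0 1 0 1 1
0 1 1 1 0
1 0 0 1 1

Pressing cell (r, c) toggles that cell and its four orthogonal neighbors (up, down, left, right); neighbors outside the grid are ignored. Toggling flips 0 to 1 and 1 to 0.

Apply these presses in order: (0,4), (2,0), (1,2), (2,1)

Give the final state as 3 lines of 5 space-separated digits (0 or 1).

After press 1 at (0,4):
0 1 0 0 0
0 1 1 1 1
1 0 0 1 1

After press 2 at (2,0):
0 1 0 0 0
1 1 1 1 1
0 1 0 1 1

After press 3 at (1,2):
0 1 1 0 0
1 0 0 0 1
0 1 1 1 1

After press 4 at (2,1):
0 1 1 0 0
1 1 0 0 1
1 0 0 1 1

Answer: 0 1 1 0 0
1 1 0 0 1
1 0 0 1 1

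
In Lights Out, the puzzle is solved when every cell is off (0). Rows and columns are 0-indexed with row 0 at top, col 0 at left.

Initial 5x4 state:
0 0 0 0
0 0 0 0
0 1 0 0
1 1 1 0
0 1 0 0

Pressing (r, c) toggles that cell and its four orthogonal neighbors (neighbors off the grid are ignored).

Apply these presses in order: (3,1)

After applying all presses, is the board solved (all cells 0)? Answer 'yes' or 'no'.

Answer: yes

Derivation:
After press 1 at (3,1):
0 0 0 0
0 0 0 0
0 0 0 0
0 0 0 0
0 0 0 0

Lights still on: 0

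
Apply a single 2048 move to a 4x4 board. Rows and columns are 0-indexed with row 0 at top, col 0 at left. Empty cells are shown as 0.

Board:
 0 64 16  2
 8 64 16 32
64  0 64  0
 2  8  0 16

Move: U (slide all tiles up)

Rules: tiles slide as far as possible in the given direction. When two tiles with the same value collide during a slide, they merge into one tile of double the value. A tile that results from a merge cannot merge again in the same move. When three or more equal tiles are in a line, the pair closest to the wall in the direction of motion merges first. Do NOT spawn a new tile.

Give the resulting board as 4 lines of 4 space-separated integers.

Slide up:
col 0: [0, 8, 64, 2] -> [8, 64, 2, 0]
col 1: [64, 64, 0, 8] -> [128, 8, 0, 0]
col 2: [16, 16, 64, 0] -> [32, 64, 0, 0]
col 3: [2, 32, 0, 16] -> [2, 32, 16, 0]

Answer:   8 128  32   2
 64   8  64  32
  2   0   0  16
  0   0   0   0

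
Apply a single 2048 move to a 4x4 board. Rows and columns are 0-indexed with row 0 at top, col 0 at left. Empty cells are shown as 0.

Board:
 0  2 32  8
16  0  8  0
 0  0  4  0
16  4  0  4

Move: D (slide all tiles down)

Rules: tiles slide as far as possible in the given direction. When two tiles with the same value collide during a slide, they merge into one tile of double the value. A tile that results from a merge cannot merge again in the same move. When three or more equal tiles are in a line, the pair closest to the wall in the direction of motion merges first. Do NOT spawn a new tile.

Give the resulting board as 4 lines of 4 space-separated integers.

Slide down:
col 0: [0, 16, 0, 16] -> [0, 0, 0, 32]
col 1: [2, 0, 0, 4] -> [0, 0, 2, 4]
col 2: [32, 8, 4, 0] -> [0, 32, 8, 4]
col 3: [8, 0, 0, 4] -> [0, 0, 8, 4]

Answer:  0  0  0  0
 0  0 32  0
 0  2  8  8
32  4  4  4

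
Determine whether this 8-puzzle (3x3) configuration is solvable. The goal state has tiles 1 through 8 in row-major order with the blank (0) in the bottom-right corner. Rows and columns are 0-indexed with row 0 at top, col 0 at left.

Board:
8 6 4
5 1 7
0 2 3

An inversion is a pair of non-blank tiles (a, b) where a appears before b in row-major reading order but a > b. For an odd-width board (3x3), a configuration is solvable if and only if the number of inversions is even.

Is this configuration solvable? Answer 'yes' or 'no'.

Inversions (pairs i<j in row-major order where tile[i] > tile[j] > 0): 20
20 is even, so the puzzle is solvable.

Answer: yes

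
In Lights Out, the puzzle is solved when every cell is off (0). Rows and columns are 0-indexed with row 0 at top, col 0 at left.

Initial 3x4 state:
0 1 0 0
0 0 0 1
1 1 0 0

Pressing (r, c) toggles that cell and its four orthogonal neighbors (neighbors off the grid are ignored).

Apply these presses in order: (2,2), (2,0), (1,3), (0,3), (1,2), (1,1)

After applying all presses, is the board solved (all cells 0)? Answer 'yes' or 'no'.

Answer: yes

Derivation:
After press 1 at (2,2):
0 1 0 0
0 0 1 1
1 0 1 1

After press 2 at (2,0):
0 1 0 0
1 0 1 1
0 1 1 1

After press 3 at (1,3):
0 1 0 1
1 0 0 0
0 1 1 0

After press 4 at (0,3):
0 1 1 0
1 0 0 1
0 1 1 0

After press 5 at (1,2):
0 1 0 0
1 1 1 0
0 1 0 0

After press 6 at (1,1):
0 0 0 0
0 0 0 0
0 0 0 0

Lights still on: 0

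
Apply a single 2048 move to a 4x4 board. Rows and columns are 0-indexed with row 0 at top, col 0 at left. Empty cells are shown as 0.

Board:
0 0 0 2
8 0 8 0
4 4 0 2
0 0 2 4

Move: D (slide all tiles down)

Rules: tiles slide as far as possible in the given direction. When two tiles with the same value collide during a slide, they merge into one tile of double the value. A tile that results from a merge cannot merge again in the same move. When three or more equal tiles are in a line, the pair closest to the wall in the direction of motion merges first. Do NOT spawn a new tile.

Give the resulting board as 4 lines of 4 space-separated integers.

Slide down:
col 0: [0, 8, 4, 0] -> [0, 0, 8, 4]
col 1: [0, 0, 4, 0] -> [0, 0, 0, 4]
col 2: [0, 8, 0, 2] -> [0, 0, 8, 2]
col 3: [2, 0, 2, 4] -> [0, 0, 4, 4]

Answer: 0 0 0 0
0 0 0 0
8 0 8 4
4 4 2 4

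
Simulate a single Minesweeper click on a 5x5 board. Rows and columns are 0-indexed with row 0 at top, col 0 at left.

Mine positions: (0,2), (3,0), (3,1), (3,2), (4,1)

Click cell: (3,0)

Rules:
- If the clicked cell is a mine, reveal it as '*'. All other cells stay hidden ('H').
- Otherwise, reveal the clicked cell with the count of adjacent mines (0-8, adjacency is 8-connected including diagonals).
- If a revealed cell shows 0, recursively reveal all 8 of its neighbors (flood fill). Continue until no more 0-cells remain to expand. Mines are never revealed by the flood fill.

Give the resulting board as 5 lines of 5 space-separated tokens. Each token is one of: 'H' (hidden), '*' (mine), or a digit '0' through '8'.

H H H H H
H H H H H
H H H H H
* H H H H
H H H H H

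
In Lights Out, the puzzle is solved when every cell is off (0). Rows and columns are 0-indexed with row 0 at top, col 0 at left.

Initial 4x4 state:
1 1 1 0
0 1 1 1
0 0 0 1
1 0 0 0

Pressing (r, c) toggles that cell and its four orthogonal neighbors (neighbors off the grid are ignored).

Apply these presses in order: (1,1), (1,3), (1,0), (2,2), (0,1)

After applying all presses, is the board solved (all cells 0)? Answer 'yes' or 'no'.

After press 1 at (1,1):
1 0 1 0
1 0 0 1
0 1 0 1
1 0 0 0

After press 2 at (1,3):
1 0 1 1
1 0 1 0
0 1 0 0
1 0 0 0

After press 3 at (1,0):
0 0 1 1
0 1 1 0
1 1 0 0
1 0 0 0

After press 4 at (2,2):
0 0 1 1
0 1 0 0
1 0 1 1
1 0 1 0

After press 5 at (0,1):
1 1 0 1
0 0 0 0
1 0 1 1
1 0 1 0

Lights still on: 8

Answer: no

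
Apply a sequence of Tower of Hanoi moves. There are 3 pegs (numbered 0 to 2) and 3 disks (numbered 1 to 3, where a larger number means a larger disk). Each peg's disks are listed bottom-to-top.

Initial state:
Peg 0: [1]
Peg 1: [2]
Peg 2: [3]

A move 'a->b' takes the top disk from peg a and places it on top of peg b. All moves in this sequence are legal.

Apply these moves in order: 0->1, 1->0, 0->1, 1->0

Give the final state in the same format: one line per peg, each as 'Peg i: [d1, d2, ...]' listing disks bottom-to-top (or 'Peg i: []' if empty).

Answer: Peg 0: [1]
Peg 1: [2]
Peg 2: [3]

Derivation:
After move 1 (0->1):
Peg 0: []
Peg 1: [2, 1]
Peg 2: [3]

After move 2 (1->0):
Peg 0: [1]
Peg 1: [2]
Peg 2: [3]

After move 3 (0->1):
Peg 0: []
Peg 1: [2, 1]
Peg 2: [3]

After move 4 (1->0):
Peg 0: [1]
Peg 1: [2]
Peg 2: [3]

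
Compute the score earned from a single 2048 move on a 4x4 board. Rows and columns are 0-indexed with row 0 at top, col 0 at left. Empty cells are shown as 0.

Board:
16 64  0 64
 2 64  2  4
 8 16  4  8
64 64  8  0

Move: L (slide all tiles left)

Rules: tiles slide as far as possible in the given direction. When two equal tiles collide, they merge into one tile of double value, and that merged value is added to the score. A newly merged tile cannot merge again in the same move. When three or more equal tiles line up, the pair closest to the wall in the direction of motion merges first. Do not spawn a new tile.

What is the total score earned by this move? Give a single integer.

Answer: 256

Derivation:
Slide left:
row 0: [16, 64, 0, 64] -> [16, 128, 0, 0]  score +128 (running 128)
row 1: [2, 64, 2, 4] -> [2, 64, 2, 4]  score +0 (running 128)
row 2: [8, 16, 4, 8] -> [8, 16, 4, 8]  score +0 (running 128)
row 3: [64, 64, 8, 0] -> [128, 8, 0, 0]  score +128 (running 256)
Board after move:
 16 128   0   0
  2  64   2   4
  8  16   4   8
128   8   0   0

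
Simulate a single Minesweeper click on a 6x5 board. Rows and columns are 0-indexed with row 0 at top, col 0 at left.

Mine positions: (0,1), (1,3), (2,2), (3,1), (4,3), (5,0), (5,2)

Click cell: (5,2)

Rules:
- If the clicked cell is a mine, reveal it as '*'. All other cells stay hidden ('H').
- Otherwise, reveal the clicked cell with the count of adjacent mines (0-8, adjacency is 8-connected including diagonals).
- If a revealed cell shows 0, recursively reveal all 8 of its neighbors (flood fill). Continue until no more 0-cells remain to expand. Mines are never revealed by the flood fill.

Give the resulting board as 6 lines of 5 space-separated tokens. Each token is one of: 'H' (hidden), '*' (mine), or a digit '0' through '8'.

H H H H H
H H H H H
H H H H H
H H H H H
H H H H H
H H * H H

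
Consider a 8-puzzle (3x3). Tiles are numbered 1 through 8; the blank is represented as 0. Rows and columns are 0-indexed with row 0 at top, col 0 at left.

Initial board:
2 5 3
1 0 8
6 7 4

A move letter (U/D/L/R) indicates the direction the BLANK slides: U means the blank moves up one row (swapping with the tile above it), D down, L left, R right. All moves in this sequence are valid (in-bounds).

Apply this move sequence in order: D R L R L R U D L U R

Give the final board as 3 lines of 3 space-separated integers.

Answer: 2 5 3
1 8 0
6 7 4

Derivation:
After move 1 (D):
2 5 3
1 7 8
6 0 4

After move 2 (R):
2 5 3
1 7 8
6 4 0

After move 3 (L):
2 5 3
1 7 8
6 0 4

After move 4 (R):
2 5 3
1 7 8
6 4 0

After move 5 (L):
2 5 3
1 7 8
6 0 4

After move 6 (R):
2 5 3
1 7 8
6 4 0

After move 7 (U):
2 5 3
1 7 0
6 4 8

After move 8 (D):
2 5 3
1 7 8
6 4 0

After move 9 (L):
2 5 3
1 7 8
6 0 4

After move 10 (U):
2 5 3
1 0 8
6 7 4

After move 11 (R):
2 5 3
1 8 0
6 7 4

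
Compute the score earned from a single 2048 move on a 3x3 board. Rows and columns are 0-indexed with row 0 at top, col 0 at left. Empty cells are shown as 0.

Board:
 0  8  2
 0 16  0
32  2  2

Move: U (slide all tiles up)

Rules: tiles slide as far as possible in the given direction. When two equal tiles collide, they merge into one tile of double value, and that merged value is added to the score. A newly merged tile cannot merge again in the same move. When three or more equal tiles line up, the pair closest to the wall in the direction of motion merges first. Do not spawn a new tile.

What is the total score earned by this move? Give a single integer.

Answer: 4

Derivation:
Slide up:
col 0: [0, 0, 32] -> [32, 0, 0]  score +0 (running 0)
col 1: [8, 16, 2] -> [8, 16, 2]  score +0 (running 0)
col 2: [2, 0, 2] -> [4, 0, 0]  score +4 (running 4)
Board after move:
32  8  4
 0 16  0
 0  2  0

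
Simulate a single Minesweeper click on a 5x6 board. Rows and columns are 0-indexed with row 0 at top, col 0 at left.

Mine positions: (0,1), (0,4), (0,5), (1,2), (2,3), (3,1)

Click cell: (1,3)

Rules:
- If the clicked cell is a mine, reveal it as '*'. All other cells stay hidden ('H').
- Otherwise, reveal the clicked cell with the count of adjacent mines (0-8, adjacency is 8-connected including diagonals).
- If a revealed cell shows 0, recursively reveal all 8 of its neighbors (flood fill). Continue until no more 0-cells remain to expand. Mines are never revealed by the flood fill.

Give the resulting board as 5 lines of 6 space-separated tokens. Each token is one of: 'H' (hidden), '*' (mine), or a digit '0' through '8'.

H H H H H H
H H H 3 H H
H H H H H H
H H H H H H
H H H H H H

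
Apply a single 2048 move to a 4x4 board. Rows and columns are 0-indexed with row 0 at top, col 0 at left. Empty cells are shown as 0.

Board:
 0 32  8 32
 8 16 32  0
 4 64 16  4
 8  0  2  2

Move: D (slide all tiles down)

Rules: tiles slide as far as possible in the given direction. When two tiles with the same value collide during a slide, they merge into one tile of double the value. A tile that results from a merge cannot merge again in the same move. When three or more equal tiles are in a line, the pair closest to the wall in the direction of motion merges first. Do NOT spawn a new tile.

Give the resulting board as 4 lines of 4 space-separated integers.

Slide down:
col 0: [0, 8, 4, 8] -> [0, 8, 4, 8]
col 1: [32, 16, 64, 0] -> [0, 32, 16, 64]
col 2: [8, 32, 16, 2] -> [8, 32, 16, 2]
col 3: [32, 0, 4, 2] -> [0, 32, 4, 2]

Answer:  0  0  8  0
 8 32 32 32
 4 16 16  4
 8 64  2  2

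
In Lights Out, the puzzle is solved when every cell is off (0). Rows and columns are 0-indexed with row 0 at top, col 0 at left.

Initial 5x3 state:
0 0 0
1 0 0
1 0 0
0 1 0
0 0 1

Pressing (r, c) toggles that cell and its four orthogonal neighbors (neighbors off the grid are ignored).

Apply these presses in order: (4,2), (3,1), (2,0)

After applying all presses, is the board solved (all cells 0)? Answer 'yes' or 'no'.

After press 1 at (4,2):
0 0 0
1 0 0
1 0 0
0 1 1
0 1 0

After press 2 at (3,1):
0 0 0
1 0 0
1 1 0
1 0 0
0 0 0

After press 3 at (2,0):
0 0 0
0 0 0
0 0 0
0 0 0
0 0 0

Lights still on: 0

Answer: yes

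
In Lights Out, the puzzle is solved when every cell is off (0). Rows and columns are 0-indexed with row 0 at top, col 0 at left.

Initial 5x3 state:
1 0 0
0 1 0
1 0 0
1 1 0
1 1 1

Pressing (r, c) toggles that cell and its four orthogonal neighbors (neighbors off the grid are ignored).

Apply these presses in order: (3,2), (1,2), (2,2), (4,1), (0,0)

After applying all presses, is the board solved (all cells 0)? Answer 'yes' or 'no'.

After press 1 at (3,2):
1 0 0
0 1 0
1 0 1
1 0 1
1 1 0

After press 2 at (1,2):
1 0 1
0 0 1
1 0 0
1 0 1
1 1 0

After press 3 at (2,2):
1 0 1
0 0 0
1 1 1
1 0 0
1 1 0

After press 4 at (4,1):
1 0 1
0 0 0
1 1 1
1 1 0
0 0 1

After press 5 at (0,0):
0 1 1
1 0 0
1 1 1
1 1 0
0 0 1

Lights still on: 9

Answer: no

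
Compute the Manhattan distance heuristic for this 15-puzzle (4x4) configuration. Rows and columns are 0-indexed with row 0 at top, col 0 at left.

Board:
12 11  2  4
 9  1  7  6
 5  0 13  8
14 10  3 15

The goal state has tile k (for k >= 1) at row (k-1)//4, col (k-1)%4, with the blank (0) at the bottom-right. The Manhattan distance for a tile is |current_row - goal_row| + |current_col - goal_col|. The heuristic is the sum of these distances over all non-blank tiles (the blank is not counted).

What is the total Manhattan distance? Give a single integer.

Answer: 25

Derivation:
Tile 12: at (0,0), goal (2,3), distance |0-2|+|0-3| = 5
Tile 11: at (0,1), goal (2,2), distance |0-2|+|1-2| = 3
Tile 2: at (0,2), goal (0,1), distance |0-0|+|2-1| = 1
Tile 4: at (0,3), goal (0,3), distance |0-0|+|3-3| = 0
Tile 9: at (1,0), goal (2,0), distance |1-2|+|0-0| = 1
Tile 1: at (1,1), goal (0,0), distance |1-0|+|1-0| = 2
Tile 7: at (1,2), goal (1,2), distance |1-1|+|2-2| = 0
Tile 6: at (1,3), goal (1,1), distance |1-1|+|3-1| = 2
Tile 5: at (2,0), goal (1,0), distance |2-1|+|0-0| = 1
Tile 13: at (2,2), goal (3,0), distance |2-3|+|2-0| = 3
Tile 8: at (2,3), goal (1,3), distance |2-1|+|3-3| = 1
Tile 14: at (3,0), goal (3,1), distance |3-3|+|0-1| = 1
Tile 10: at (3,1), goal (2,1), distance |3-2|+|1-1| = 1
Tile 3: at (3,2), goal (0,2), distance |3-0|+|2-2| = 3
Tile 15: at (3,3), goal (3,2), distance |3-3|+|3-2| = 1
Sum: 5 + 3 + 1 + 0 + 1 + 2 + 0 + 2 + 1 + 3 + 1 + 1 + 1 + 3 + 1 = 25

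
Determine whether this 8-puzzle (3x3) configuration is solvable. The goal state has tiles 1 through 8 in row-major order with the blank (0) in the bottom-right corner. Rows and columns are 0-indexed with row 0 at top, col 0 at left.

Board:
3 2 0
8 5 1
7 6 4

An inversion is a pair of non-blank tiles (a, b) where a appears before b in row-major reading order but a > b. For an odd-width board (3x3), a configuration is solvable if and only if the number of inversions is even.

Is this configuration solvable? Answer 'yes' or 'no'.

Answer: no

Derivation:
Inversions (pairs i<j in row-major order where tile[i] > tile[j] > 0): 13
13 is odd, so the puzzle is not solvable.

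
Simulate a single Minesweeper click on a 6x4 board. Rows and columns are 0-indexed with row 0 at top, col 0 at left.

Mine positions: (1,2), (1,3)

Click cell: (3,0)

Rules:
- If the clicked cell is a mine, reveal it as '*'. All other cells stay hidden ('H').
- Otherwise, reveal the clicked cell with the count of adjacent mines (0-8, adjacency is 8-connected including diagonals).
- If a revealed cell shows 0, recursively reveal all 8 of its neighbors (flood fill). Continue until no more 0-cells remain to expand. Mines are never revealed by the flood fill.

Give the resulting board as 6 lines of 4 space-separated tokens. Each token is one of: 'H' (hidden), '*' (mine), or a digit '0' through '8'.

0 1 H H
0 1 H H
0 1 2 2
0 0 0 0
0 0 0 0
0 0 0 0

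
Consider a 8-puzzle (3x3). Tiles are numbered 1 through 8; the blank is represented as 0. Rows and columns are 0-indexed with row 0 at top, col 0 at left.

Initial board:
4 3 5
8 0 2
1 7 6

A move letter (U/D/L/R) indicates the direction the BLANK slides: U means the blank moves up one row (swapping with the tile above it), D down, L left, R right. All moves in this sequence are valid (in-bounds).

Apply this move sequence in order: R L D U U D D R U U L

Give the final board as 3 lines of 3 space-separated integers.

Answer: 4 0 3
8 7 5
1 6 2

Derivation:
After move 1 (R):
4 3 5
8 2 0
1 7 6

After move 2 (L):
4 3 5
8 0 2
1 7 6

After move 3 (D):
4 3 5
8 7 2
1 0 6

After move 4 (U):
4 3 5
8 0 2
1 7 6

After move 5 (U):
4 0 5
8 3 2
1 7 6

After move 6 (D):
4 3 5
8 0 2
1 7 6

After move 7 (D):
4 3 5
8 7 2
1 0 6

After move 8 (R):
4 3 5
8 7 2
1 6 0

After move 9 (U):
4 3 5
8 7 0
1 6 2

After move 10 (U):
4 3 0
8 7 5
1 6 2

After move 11 (L):
4 0 3
8 7 5
1 6 2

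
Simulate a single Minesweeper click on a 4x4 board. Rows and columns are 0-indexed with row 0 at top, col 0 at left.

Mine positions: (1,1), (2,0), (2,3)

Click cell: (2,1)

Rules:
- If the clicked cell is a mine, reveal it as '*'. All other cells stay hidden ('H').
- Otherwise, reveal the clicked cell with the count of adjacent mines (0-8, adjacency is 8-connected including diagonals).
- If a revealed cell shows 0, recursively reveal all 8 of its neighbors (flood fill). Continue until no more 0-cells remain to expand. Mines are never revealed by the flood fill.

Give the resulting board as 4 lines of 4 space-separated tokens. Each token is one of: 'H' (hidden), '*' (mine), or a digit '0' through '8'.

H H H H
H H H H
H 2 H H
H H H H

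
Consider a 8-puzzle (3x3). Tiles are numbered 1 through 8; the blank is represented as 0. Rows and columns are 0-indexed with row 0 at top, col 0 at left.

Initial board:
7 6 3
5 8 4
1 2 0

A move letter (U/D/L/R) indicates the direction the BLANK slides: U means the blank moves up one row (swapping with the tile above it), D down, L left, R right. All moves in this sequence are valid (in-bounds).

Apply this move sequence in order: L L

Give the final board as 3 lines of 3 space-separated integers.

Answer: 7 6 3
5 8 4
0 1 2

Derivation:
After move 1 (L):
7 6 3
5 8 4
1 0 2

After move 2 (L):
7 6 3
5 8 4
0 1 2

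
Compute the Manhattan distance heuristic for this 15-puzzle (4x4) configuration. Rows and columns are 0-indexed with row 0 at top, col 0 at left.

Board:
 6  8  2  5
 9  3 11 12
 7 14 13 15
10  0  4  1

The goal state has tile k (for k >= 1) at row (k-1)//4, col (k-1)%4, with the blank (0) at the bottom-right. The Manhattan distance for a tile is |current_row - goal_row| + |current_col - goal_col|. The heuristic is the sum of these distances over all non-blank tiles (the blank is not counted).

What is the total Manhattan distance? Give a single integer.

Answer: 36

Derivation:
Tile 6: (0,0)->(1,1) = 2
Tile 8: (0,1)->(1,3) = 3
Tile 2: (0,2)->(0,1) = 1
Tile 5: (0,3)->(1,0) = 4
Tile 9: (1,0)->(2,0) = 1
Tile 3: (1,1)->(0,2) = 2
Tile 11: (1,2)->(2,2) = 1
Tile 12: (1,3)->(2,3) = 1
Tile 7: (2,0)->(1,2) = 3
Tile 14: (2,1)->(3,1) = 1
Tile 13: (2,2)->(3,0) = 3
Tile 15: (2,3)->(3,2) = 2
Tile 10: (3,0)->(2,1) = 2
Tile 4: (3,2)->(0,3) = 4
Tile 1: (3,3)->(0,0) = 6
Sum: 2 + 3 + 1 + 4 + 1 + 2 + 1 + 1 + 3 + 1 + 3 + 2 + 2 + 4 + 6 = 36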